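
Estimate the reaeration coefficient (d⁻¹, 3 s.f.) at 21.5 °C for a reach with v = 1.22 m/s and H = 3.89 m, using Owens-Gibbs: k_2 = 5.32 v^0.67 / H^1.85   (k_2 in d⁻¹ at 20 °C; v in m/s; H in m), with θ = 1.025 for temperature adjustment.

k_2(20) = 5.32 × 1.22^0.67 / 3.89^1.85 = 5.32 × 1.143 / 12.34 = 0.4925 d⁻¹.
k_2(21.5) = 0.4925 × 1.025^(21.5−20) = 0.4925 × 1.038 = 0.5110 d⁻¹.

k_2 ≈ 0.511 d⁻¹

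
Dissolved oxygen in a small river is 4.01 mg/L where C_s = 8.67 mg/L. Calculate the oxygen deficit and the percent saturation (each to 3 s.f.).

D ≈ 4.66 mg/L; 46.3 % saturation

D = C_s − C = 8.67 − 4.01 = 4.66 mg/L.
% saturation = 4.01/8.67 × 100 = 46.3 %.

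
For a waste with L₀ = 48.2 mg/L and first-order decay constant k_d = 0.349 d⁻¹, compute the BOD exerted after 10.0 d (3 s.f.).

y_t = L₀(1 − e^(−k_d t)) = 48.2 × (1 − e^(−0.349×10.0))
= 48.2 × (1 − 0.03050) = 48.2 × 0.9695 = 46.73 mg/L.

y ≈ 46.7 mg/L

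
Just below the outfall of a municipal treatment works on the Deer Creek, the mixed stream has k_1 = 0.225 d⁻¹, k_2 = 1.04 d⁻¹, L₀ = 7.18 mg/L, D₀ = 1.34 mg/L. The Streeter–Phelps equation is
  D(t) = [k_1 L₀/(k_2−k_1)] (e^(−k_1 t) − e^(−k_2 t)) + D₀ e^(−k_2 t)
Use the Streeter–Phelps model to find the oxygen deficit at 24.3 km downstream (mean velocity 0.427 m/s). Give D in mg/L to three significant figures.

Travel time t = x/v = 24.3 km / (0.427 m/s) = 24300 m / 0.427 m/s = 56910 s = 0.6587 d.
k_1 L₀/(k_2−k_1) = 0.225×7.18/(1.04−0.225) = 1.615/0.8150 = 1.982 mg/L.
e^(−k_1 t) = e^(−0.225×0.6587) = 0.8623; e^(−k_2 t) = e^(−1.04×0.6587) = 0.5041.
D = 1.982 × (0.8623 − 0.5041) + 1.34 × 0.5041 = 0.7100 + 0.6755 = 1.385 mg/L.

D ≈ 1.39 mg/L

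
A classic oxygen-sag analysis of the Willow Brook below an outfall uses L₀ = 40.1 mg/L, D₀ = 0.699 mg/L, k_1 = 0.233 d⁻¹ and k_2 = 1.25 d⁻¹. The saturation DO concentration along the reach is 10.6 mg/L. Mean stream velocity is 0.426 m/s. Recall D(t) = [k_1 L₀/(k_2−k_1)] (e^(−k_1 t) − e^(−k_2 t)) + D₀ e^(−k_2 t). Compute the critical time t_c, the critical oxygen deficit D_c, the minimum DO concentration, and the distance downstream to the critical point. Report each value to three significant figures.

t_c ≈ 1.57 d; D_c ≈ 5.18 mg/L; min DO ≈ 5.42 mg/L; x_c ≈ 57.9 km

t_c = [1/(k_2−k_1)] ln[(k_2/k_1)(1 − D₀(k_2−k_1)/(k_1 L₀))]
= [1/(1.25−0.233)] ln[(1.25/0.233)(1 − 0.699×1.017/(0.233×40.1))]
= (1/1.017) ln[5.365 × 0.9239] = 0.9833 × ln(4.957) = 0.9833 × 1.601 = 1.574 d.
D_c = (k_1/k_2) L₀ e^(−k_1 t_c) = (0.233/1.25) × 40.1 × e^(−0.233×1.574) = 0.1864 × 40.1 × 0.6930 = 5.180 mg/L.
Minimum DO = C_s − D_c = 10.6 − 5.180 = 5.420 mg/L.
x_c = v t_c = 0.426 m/s × 1.574 d × 86400 s/d = 57930 m ≈ 57.9 km.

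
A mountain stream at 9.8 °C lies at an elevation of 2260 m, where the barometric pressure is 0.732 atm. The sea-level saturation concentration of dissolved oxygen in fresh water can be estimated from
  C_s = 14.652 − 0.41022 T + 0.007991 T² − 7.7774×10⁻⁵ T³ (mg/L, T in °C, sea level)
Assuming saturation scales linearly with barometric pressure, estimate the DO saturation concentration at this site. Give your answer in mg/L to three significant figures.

At sea level: C_s = 14.652 − 0.41022×9.8 + 0.007991×9.8² − 7.7774×10⁻⁵×9.8³ = 11.33 mg/L.
Pressure correction: C_s' = 11.33 × 0.732 = 8.291 mg/L.

C_s ≈ 8.29 mg/L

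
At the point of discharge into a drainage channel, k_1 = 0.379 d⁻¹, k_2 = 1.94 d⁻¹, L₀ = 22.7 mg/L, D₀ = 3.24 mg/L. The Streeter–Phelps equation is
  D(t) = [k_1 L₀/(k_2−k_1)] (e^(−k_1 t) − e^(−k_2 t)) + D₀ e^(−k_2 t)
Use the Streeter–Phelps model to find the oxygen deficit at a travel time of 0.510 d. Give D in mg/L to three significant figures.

D ≈ 3.70 mg/L

k_1 L₀/(k_2−k_1) = 0.379×22.7/(1.94−0.379) = 8.603/1.561 = 5.511 mg/L.
e^(−k_1 t) = e^(−0.379×0.5100) = 0.8242; e^(−k_2 t) = e^(−1.94×0.5100) = 0.3718.
D = 5.511 × (0.8242 − 0.3718) + 3.24 × 0.3718 = 2.494 + 1.205 = 3.698 mg/L.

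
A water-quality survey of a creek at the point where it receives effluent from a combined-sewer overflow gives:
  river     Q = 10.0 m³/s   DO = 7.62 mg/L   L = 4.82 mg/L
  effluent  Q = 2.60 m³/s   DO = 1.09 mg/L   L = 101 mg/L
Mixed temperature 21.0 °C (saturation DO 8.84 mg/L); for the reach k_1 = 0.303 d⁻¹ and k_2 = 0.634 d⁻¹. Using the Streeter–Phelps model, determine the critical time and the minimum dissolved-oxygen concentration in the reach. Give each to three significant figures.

Mixed DO = (10.0×7.62 + 2.60×1.09)/(10.0+2.60) = 79.03/12.60 = 6.273 mg/L.
Mixed L₀ = (10.0×4.82 + 2.60×101)/(12.60) = 310.8/12.60 = 24.67 mg/L.
Initial deficit D₀ = C_s − DO₀ = 8.84 − 6.273 = 2.567 mg/L.
t_c = (1/0.3310) ln[(0.634/0.303)(1 − 2.567×0.3310/(0.303×24.67))] = 3.021 × ln(1.854) = 1.866 d.
D_c = (0.303/0.634) × 24.67 × e^(−0.303×1.866) = 0.4779 × 24.67 × 0.5682 = 6.698 mg/L.
Minimum DO = 8.84 − 6.698 = 2.142 mg/L.

t_c ≈ 1.87 d; minimum DO ≈ 2.14 mg/L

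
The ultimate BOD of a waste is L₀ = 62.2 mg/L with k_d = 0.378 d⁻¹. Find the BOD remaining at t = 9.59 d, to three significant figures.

L_t = L₀ e^(−k_d t) = 62.2 × e^(−0.378×9.59) = 62.2 × 0.02665 = 1.658 mg/L.

L ≈ 1.66 mg/L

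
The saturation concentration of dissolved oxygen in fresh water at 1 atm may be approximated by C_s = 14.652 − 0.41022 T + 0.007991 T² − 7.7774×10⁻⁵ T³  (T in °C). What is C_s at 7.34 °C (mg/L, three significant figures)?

C_s = 14.652 − 0.41022×7.34 + 0.007991×7.34² − 7.7774×10⁻⁵×7.34³ = 12.04 mg/L.

C_s ≈ 12.0 mg/L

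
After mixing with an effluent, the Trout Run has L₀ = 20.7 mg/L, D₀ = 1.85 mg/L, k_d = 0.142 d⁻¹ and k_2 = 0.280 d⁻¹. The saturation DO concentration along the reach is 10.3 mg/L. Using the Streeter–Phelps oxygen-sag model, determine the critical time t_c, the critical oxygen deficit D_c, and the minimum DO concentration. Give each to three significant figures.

t_c = [1/(k_2−k_d)] ln[(k_2/k_d)(1 − D₀(k_2−k_d)/(k_d L₀))]
= [1/(0.280−0.142)] ln[(0.280/0.142)(1 − 1.85×0.1380/(0.142×20.7))]
= (1/0.1380) ln[1.972 × 0.9131] = 7.246 × ln(1.801) = 7.246 × 0.5881 = 4.262 d.
D_c = (k_d/k_2) L₀ e^(−k_d t_c) = (0.142/0.280) × 20.7 × e^(−0.142×4.262) = 0.5071 × 20.7 × 0.5460 = 5.732 mg/L.
Minimum DO = C_s − D_c = 10.3 − 5.732 = 4.568 mg/L.

t_c ≈ 4.26 d; D_c ≈ 5.73 mg/L; min DO ≈ 4.57 mg/L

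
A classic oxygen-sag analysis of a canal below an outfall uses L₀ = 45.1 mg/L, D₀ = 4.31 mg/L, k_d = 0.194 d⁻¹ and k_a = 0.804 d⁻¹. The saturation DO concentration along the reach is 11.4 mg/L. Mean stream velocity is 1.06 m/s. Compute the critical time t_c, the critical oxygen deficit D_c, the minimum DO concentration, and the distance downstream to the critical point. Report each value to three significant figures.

t_c ≈ 1.74 d; D_c ≈ 7.76 mg/L; min DO ≈ 3.64 mg/L; x_c ≈ 160 km

With k_a/k_d = 4.144 and 1 − D₀(k_a−k_d)/(k_d L₀) = 0.6995,
t_c = ln(4.144 × 0.6995) / (0.804 − 0.194) = ln(2.899) / 0.6100 = 1.064/0.6100 = 1.745 d.
D_c = (k_d/k_a) L₀ e^(−k_d t_c) = (0.194/0.804) × 45.1 × e^(−0.194×1.745) = 0.2413 × 45.1 × 0.7128 = 7.757 mg/L.
Minimum DO = C_s − D_c = 11.4 − 7.757 = 3.643 mg/L.
x_c = v t_c = 1.06 m/s × 1.745 d × 86400 s/d = 159800 m ≈ 160 km.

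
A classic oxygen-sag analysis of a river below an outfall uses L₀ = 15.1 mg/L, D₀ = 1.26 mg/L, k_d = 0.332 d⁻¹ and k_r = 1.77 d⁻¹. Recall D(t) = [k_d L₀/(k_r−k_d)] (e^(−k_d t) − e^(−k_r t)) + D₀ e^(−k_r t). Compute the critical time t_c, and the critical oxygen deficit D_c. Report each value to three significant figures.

With k_r/k_d = 5.331 and 1 − D₀(k_r−k_d)/(k_d L₀) = 0.6386,
t_c = ln(5.331 × 0.6386) / (1.77 − 0.332) = ln(3.404) / 1.438 = 1.225/1.438 = 0.8519 d.
D_c = (k_d/k_r) L₀ e^(−k_d t_c) = (0.332/1.77) × 15.1 × e^(−0.332×0.8519) = 0.1876 × 15.1 × 0.7536 = 2.135 mg/L.

t_c ≈ 0.852 d; D_c ≈ 2.13 mg/L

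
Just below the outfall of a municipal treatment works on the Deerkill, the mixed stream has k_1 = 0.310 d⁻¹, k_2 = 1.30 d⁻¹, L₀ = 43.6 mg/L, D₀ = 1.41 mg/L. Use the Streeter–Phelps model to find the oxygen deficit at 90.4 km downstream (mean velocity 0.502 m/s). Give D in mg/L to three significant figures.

D ≈ 6.34 mg/L

Travel time t = x/v = 90.4 km / (0.502 m/s) = 90400 m / 0.502 m/s = 180100 s = 2.084 d.
k_1 L₀/(k_2−k_1) = 0.310×43.6/(1.30−0.310) = 13.52/0.9900 = 13.65 mg/L.
e^(−k_1 t) = e^(−0.310×2.084) = 0.5241; e^(−k_2 t) = e^(−1.30×2.084) = 0.06657.
D = 13.65 × (0.5241 − 0.06657) + 1.41 × 0.06657 = 6.246 + 0.09386 = 6.340 mg/L.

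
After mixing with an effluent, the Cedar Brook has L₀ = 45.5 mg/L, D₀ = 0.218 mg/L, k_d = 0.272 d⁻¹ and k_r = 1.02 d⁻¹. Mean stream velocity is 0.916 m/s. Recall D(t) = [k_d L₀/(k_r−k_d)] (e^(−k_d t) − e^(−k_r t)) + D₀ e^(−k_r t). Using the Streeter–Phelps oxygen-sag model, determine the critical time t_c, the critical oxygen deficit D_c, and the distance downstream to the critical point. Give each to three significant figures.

At the critical point dD/dt = 0, so k_d L₀ e^(−k_d t) = k_r D. Substituting D(t) from the Streeter–Phelps equation and solving for t gives
t_c = ln[(k_r/k_d)(1 − D₀(k_r−k_d)/(k_d L₀))] / (k_r−k_d).
Here k_r−k_d = 0.7480 d⁻¹ and 1 − D₀(k_r−k_d)/(k_d L₀) = 1 − 0.218×0.7480/(0.272×45.5) = 0.9868, so
t_c = ln(3.750 × 0.9868) / 0.7480 = 1.308 / 0.7480 = 1.749 d.
D_c = (k_d/k_r) L₀ e^(−k_d t_c) = (0.272/1.02) × 45.5 × e^(−0.272×1.749) = 0.2667 × 45.5 × 0.6214 = 7.539 mg/L.
x_c = v t_c = 0.916 m/s × 1.749 d × 86400 s/d = 138400 m ≈ 138 km.

t_c ≈ 1.75 d; D_c ≈ 7.54 mg/L; x_c ≈ 138 km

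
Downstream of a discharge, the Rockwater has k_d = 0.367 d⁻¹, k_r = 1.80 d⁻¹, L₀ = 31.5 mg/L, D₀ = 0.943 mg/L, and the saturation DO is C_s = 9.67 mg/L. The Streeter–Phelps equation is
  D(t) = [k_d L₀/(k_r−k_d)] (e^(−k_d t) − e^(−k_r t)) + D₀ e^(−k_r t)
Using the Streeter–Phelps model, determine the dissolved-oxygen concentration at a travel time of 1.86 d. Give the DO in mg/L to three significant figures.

k_d L₀/(k_r−k_d) = 0.367×31.5/(1.80−0.367) = 11.56/1.433 = 8.067 mg/L.
e^(−k_d t) = e^(−0.367×1.860) = 0.5053; e^(−k_r t) = e^(−1.80×1.860) = 0.03515.
D = 8.067 × (0.5053 − 0.03515) + 0.943 × 0.03515 = 3.793 + 0.03315 = 3.826 mg/L.
DO = C_s − D = 9.67 − 3.826 = 5.844 mg/L.

DO ≈ 5.84 mg/L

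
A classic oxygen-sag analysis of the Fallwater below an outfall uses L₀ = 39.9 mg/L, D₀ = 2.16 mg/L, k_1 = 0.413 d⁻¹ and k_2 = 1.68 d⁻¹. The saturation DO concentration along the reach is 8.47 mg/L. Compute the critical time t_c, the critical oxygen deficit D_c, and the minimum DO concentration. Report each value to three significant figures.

t_c ≈ 0.964 d; D_c ≈ 6.59 mg/L; min DO ≈ 1.88 mg/L

With k_2/k_1 = 4.068 and 1 − D₀(k_2−k_1)/(k_1 L₀) = 0.8339,
t_c = ln(4.068 × 0.8339) / (1.68 − 0.413) = ln(3.392) / 1.267 = 1.221/1.267 = 0.9641 d.
D_c = (k_1/k_2) L₀ e^(−k_1 t_c) = (0.413/1.68) × 39.9 × e^(−0.413×0.9641) = 0.2458 × 39.9 × 0.6716 = 6.587 mg/L.
Minimum DO = C_s − D_c = 8.47 − 6.587 = 1.883 mg/L.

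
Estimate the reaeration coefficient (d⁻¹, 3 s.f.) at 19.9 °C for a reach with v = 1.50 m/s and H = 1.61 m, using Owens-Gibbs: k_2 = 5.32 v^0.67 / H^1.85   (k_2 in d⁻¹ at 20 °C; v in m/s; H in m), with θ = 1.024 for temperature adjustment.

k_2 ≈ 2.89 d⁻¹

k_2(20) = 5.32 × 1.50^0.67 / 1.61^1.85 = 5.32 × 1.312 / 2.413 = 2.892 d⁻¹.
k_2(19.9) = 2.892 × 1.024^(19.9−20) = 2.892 × 0.9976 = 2.886 d⁻¹.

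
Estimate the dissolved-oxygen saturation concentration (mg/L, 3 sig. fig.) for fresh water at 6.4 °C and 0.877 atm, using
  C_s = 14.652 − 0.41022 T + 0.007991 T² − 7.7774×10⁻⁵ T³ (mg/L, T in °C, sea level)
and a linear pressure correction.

At sea level: C_s = 14.652 − 0.41022×6.4 + 0.007991×6.4² − 7.7774×10⁻⁵×6.4³ = 12.33 mg/L.
Pressure correction: C_s' = 12.33 × 0.877 = 10.82 mg/L.

C_s ≈ 10.8 mg/L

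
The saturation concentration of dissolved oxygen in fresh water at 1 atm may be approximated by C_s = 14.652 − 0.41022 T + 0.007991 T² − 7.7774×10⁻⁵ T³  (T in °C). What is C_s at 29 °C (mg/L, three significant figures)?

C_s = 14.652 − 0.41022×29 + 0.007991×29² − 7.7774×10⁻⁵×29³ = 7.579 mg/L.

C_s ≈ 7.58 mg/L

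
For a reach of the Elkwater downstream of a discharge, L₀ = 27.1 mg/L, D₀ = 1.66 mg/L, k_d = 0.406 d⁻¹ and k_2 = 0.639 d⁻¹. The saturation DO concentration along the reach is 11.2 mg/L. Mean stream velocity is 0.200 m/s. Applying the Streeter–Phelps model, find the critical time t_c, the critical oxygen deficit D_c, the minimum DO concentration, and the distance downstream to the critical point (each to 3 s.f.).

t_c ≈ 1.79 d; D_c ≈ 8.31 mg/L; min DO ≈ 2.89 mg/L; x_c ≈ 31.0 km

At the critical point dD/dt = 0, so k_d L₀ e^(−k_d t) = k_2 D. Substituting D(t) from the Streeter–Phelps equation and solving for t gives
t_c = ln[(k_2/k_d)(1 − D₀(k_2−k_d)/(k_d L₀))] / (k_2−k_d).
Here k_2−k_d = 0.2330 d⁻¹ and 1 − D₀(k_2−k_d)/(k_d L₀) = 1 − 1.66×0.2330/(0.406×27.1) = 0.9648, so
t_c = ln(1.574 × 0.9648) / 0.2330 = 0.4178 / 0.2330 = 1.793 d.
L(t_c) = L₀ e^(−k_d t_c) = 27.1 × 0.4829 = 13.09 mg/L, and at the critical point k_2 D_c = k_d L, so D_c = (0.406/0.639) × 13.09 = 8.315 mg/L.
Minimum DO = C_s − D_c = 11.2 − 8.315 = 2.885 mg/L.
x_c = v t_c = 0.200 m/s × 1.793 d × 86400 s/d = 30980 m ≈ 31.0 km.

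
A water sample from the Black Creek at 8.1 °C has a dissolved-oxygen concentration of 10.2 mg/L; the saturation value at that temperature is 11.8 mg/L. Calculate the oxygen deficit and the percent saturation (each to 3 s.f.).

D = C_s − C = 11.8 − 10.2 = 1.60 mg/L.
% saturation = 10.2/11.8 × 100 = 86.4 %.

D ≈ 1.60 mg/L; 86.4 % saturation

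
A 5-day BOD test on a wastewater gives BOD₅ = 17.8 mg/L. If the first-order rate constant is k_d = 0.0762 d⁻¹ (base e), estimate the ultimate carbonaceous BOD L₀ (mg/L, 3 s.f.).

L₀ ≈ 56.2 mg/L

BOD₅ = L₀(1 − e^(−5k_d)) ⇒ L₀ = BOD₅ / (1 − e^(−5×0.0762))
= 17.8 / (1 − 0.6832) = 17.8 / 0.3168 = 56.18 mg/L.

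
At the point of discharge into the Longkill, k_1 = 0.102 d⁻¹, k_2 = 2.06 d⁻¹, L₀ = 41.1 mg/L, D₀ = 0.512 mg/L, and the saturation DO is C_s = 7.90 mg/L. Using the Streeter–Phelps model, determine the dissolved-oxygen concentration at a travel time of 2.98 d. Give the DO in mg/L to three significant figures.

k_1 L₀/(k_2−k_1) = 0.102×41.1/(2.06−0.102) = 4.192/1.958 = 2.141 mg/L.
e^(−k_1 t) = e^(−0.102×2.980) = 0.7379; e^(−k_2 t) = e^(−2.06×2.980) = 0.002158.
D = 2.141 × (0.7379 − 0.002158) + 0.512 × 0.002158 = 1.575 + 0.001105 = 1.576 mg/L.
DO = C_s − D = 7.90 − 1.576 = 6.324 mg/L.

DO ≈ 6.32 mg/L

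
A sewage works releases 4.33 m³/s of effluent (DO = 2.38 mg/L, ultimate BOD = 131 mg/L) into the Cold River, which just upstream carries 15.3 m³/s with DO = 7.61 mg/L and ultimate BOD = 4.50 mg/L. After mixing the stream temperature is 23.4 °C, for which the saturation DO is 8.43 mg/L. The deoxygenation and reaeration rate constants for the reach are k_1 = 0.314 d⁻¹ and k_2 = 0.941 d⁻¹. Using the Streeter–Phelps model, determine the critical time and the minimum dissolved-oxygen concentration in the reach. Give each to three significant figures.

Mixed DO = (15.3×7.61 + 4.33×2.38)/(15.3+4.33) = 126.7/19.63 = 6.456 mg/L.
Mixed L₀ = (15.3×4.50 + 4.33×131)/(19.63) = 636.1/19.63 = 32.40 mg/L.
Initial deficit D₀ = C_s − DO₀ = 8.43 − 6.456 = 1.974 mg/L.
t_c = (1/0.6270) ln[(0.941/0.314)(1 − 1.974×0.6270/(0.314×32.40))] = 1.595 × ln(2.632) = 1.544 d.
D_c = (0.314/0.941) × 32.40 × e^(−0.314×1.544) = 0.3337 × 32.40 × 0.6159 = 6.659 mg/L.
Minimum DO = 8.43 − 6.659 = 1.771 mg/L.

t_c ≈ 1.54 d; minimum DO ≈ 1.77 mg/L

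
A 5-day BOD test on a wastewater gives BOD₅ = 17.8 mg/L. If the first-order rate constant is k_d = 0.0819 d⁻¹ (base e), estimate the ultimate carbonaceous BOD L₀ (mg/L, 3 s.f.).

L₀ ≈ 53.0 mg/L

BOD₅ = L₀(1 − e^(−5k_d)) ⇒ L₀ = BOD₅ / (1 − e^(−5×0.0819))
= 17.8 / (1 − 0.6640) = 17.8 / 0.3360 = 52.97 mg/L.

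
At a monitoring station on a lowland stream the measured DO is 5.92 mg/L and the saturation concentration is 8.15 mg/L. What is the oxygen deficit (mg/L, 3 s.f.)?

D ≈ 2.23 mg/L

D = C_s − C = 8.15 − 5.92 = 2.23 mg/L.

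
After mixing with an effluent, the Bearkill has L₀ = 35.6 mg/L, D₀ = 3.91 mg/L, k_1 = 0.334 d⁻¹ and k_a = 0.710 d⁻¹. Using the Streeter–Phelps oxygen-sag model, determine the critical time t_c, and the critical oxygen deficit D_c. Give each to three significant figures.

At the critical point dD/dt = 0, so k_1 L₀ e^(−k_1 t) = k_a D. Substituting D(t) from the Streeter–Phelps equation and solving for t gives
t_c = ln[(k_a/k_1)(1 − D₀(k_a−k_1)/(k_1 L₀))] / (k_a−k_1).
Here k_a−k_1 = 0.3760 d⁻¹ and 1 − D₀(k_a−k_1)/(k_1 L₀) = 1 − 3.91×0.3760/(0.334×35.6) = 0.8764, so
t_c = ln(2.126 × 0.8764) / 0.3760 = 0.6221 / 0.3760 = 1.655 d.
D_c = (k_1/k_a) L₀ e^(−k_1 t_c) = (0.334/0.710) × 35.6 × e^(−0.334×1.655) = 0.4704 × 35.6 × 0.5754 = 9.637 mg/L.

t_c ≈ 1.65 d; D_c ≈ 9.64 mg/L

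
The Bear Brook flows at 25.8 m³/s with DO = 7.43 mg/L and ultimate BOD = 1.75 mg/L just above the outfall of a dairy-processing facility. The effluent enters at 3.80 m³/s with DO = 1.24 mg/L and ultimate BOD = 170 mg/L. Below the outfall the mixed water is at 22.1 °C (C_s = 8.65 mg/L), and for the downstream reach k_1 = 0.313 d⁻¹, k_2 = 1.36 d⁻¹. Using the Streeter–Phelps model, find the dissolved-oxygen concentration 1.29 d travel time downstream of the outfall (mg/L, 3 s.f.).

DO ≈ 4.85 mg/L

Mixed DO = (25.8×7.43 + 3.80×1.24)/(25.8+3.80) = 196.4/29.60 = 6.635 mg/L.
Mixed L₀ = (25.8×1.75 + 3.80×170)/(29.60) = 691.1/29.60 = 23.35 mg/L.
Initial deficit D₀ = C_s − DO₀ = 8.65 − 6.635 = 2.015 mg/L.
D(1.29) = [0.313×23.35/(1.36−0.313)](e^(−0.313×1.29) − e^(−1.36×1.29)) + 2.015 e^(−1.36×1.29)
= 6.980 × (0.6678 − 0.1730) + 2.015 × 0.1730 = 3.802 mg/L.
DO = 8.65 − 3.802 = 4.848 mg/L.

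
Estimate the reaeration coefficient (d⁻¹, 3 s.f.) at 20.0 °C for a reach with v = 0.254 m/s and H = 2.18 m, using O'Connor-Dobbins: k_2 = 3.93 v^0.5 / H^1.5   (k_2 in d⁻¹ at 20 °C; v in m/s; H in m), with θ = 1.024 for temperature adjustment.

k_2 ≈ 0.615 d⁻¹

k_2(20) = 3.93 × 0.254^0.5 / 2.18^1.5 = 3.93 × 0.5040 / 3.219 = 0.6154 d⁻¹.
k_2(20.0) = 0.6154 × 1.024^(20.0−20) = 0.6154 × 1.000 = 0.6154 d⁻¹.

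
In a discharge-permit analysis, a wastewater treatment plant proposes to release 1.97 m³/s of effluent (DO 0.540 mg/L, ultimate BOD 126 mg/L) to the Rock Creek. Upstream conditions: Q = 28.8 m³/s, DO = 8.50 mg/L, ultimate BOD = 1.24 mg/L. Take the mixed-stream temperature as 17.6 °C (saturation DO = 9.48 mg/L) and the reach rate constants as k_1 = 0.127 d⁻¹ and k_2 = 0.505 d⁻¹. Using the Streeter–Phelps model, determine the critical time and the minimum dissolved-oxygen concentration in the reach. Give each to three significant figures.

Mixed DO = (28.8×8.50 + 1.97×0.540)/(28.8+1.97) = 245.9/30.77 = 7.990 mg/L.
Mixed L₀ = (28.8×1.24 + 1.97×126)/(30.77) = 283.9/30.77 = 9.228 mg/L.
Initial deficit D₀ = C_s − DO₀ = 9.48 − 7.990 = 1.490 mg/L.
t_c = (1/0.3780) ln[(0.505/0.127)(1 − 1.490×0.3780/(0.127×9.228))] = 2.646 × ln(2.066) = 1.919 d.
D_c = (0.127/0.505) × 9.228 × e^(−0.127×1.919) = 0.2515 × 9.228 × 0.7837 = 1.819 mg/L.
Minimum DO = 9.48 − 1.819 = 7.661 mg/L.

t_c ≈ 1.92 d; minimum DO ≈ 7.66 mg/L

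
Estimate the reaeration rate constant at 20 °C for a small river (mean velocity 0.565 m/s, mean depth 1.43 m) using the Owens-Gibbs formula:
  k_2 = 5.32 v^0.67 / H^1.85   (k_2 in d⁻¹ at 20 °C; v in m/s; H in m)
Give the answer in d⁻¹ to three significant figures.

k_2 = 5.32 × 0.565^0.67 / 1.43^1.85 = 5.32 × 0.6821 / 1.938 = 1.872 d⁻¹.

k_2 ≈ 1.87 d⁻¹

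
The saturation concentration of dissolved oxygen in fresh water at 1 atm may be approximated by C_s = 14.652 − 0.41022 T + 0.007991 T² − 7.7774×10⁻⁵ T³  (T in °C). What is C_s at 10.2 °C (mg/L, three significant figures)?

C_s ≈ 11.2 mg/L

C_s = 14.652 − 0.41022×10.2 + 0.007991×10.2² − 7.7774×10⁻⁵×10.2³ = 11.22 mg/L.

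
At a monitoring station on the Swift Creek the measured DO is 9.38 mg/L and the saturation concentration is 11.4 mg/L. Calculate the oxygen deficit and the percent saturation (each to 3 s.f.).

D = C_s − C = 11.4 − 9.38 = 2.02 mg/L.
% saturation = 9.38/11.4 × 100 = 82.3 %.

D ≈ 2.02 mg/L; 82.3 % saturation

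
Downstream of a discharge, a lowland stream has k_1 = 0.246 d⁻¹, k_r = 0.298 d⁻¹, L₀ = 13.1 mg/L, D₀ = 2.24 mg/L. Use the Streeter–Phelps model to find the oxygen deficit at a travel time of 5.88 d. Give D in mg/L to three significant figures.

k_1 L₀/(k_r−k_1) = 0.246×13.1/(0.298−0.246) = 3.223/0.05200 = 61.97 mg/L.
e^(−k_1 t) = e^(−0.246×5.880) = 0.2354; e^(−k_r t) = e^(−0.298×5.880) = 0.1734.
D = 61.97 × (0.2354 − 0.1734) + 2.24 × 0.1734 = 3.843 + 0.3884 = 4.231 mg/L.

D ≈ 4.23 mg/L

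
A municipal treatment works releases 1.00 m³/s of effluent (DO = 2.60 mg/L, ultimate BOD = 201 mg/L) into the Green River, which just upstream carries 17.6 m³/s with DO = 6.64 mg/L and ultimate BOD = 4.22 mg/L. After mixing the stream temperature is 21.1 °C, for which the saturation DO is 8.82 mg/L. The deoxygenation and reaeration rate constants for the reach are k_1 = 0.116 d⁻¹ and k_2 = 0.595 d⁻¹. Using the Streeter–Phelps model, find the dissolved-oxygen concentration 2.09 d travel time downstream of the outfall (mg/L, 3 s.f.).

DO ≈ 6.35 mg/L

Mixed DO = (17.6×6.64 + 1.00×2.60)/(17.6+1.00) = 119.5/18.60 = 6.423 mg/L.
Mixed L₀ = (17.6×4.22 + 1.00×201)/(18.60) = 275.3/18.60 = 14.80 mg/L.
Initial deficit D₀ = C_s − DO₀ = 8.82 − 6.423 = 2.397 mg/L.
D(2.09) = [0.116×14.80/(0.595−0.116)](e^(−0.116×2.09) − e^(−0.595×2.09)) + 2.397 e^(−0.595×2.09)
= 3.584 × (0.7847 − 0.2884) + 2.397 × 0.2884 = 2.470 mg/L.
DO = 8.82 − 2.470 = 6.350 mg/L.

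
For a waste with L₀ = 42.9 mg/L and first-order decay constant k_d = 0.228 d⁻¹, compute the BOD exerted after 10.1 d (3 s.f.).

y_t = L₀(1 − e^(−k_d t)) = 42.9 × (1 − e^(−0.228×10.1))
= 42.9 × (1 − 0.09998) = 42.9 × 0.9000 = 38.61 mg/L.

y ≈ 38.6 mg/L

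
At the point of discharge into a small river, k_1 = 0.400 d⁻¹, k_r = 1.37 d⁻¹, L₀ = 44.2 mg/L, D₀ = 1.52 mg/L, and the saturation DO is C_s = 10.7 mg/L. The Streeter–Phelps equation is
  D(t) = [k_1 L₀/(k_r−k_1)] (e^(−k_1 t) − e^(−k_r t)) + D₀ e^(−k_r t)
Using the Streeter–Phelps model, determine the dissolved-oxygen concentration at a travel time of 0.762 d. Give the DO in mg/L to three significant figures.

k_1 L₀/(k_r−k_1) = 0.400×44.2/(1.37−0.400) = 17.68/0.9700 = 18.23 mg/L.
e^(−k_1 t) = e^(−0.400×0.7620) = 0.7373; e^(−k_r t) = e^(−1.37×0.7620) = 0.3521.
D = 18.23 × (0.7373 − 0.3521) + 1.52 × 0.3521 = 7.021 + 0.5351 = 7.556 mg/L.
DO = C_s − D = 10.7 − 7.556 = 3.144 mg/L.

DO ≈ 3.14 mg/L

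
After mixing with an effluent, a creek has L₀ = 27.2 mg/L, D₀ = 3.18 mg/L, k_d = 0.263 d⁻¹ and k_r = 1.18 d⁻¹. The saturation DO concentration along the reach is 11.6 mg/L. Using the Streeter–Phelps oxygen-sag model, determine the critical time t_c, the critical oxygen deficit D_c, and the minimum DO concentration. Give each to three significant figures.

t_c ≈ 1.07 d; D_c ≈ 4.58 mg/L; min DO ≈ 7.02 mg/L

t_c = [1/(k_r−k_d)] ln[(k_r/k_d)(1 − D₀(k_r−k_d)/(k_d L₀))]
= [1/(1.18−0.263)] ln[(1.18/0.263)(1 − 3.18×0.9170/(0.263×27.2))]
= (1/0.9170) ln[4.487 × 0.5924] = 1.091 × ln(2.658) = 1.091 × 0.9775 = 1.066 d.
D_c = (k_d/k_r) L₀ e^(−k_d t_c) = (0.263/1.18) × 27.2 × e^(−0.263×1.066) = 0.2229 × 27.2 × 0.7555 = 4.580 mg/L.
Minimum DO = C_s − D_c = 11.6 − 4.580 = 7.020 mg/L.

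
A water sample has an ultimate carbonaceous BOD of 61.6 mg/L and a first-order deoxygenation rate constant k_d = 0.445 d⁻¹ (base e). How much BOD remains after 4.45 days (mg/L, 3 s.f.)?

L ≈ 8.50 mg/L

L_t = L₀ e^(−k_d t) = 61.6 × e^(−0.445×4.45) = 61.6 × 0.1380 = 8.503 mg/L.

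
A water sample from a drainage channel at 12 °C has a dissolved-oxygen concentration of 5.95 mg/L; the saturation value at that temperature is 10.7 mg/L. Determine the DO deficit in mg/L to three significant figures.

D ≈ 4.75 mg/L

D = C_s − C = 10.7 − 5.95 = 4.75 mg/L.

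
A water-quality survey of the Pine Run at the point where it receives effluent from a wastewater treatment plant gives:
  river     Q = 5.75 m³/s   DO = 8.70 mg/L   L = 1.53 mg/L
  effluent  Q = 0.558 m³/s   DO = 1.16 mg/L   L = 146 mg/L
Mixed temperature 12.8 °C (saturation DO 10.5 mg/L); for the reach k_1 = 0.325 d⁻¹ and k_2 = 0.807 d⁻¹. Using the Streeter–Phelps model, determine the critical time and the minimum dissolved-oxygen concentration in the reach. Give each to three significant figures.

Mixed DO = (5.75×8.70 + 0.558×1.16)/(5.75+0.558) = 50.67/6.308 = 8.033 mg/L.
Mixed L₀ = (5.75×1.53 + 0.558×146)/(6.308) = 90.27/6.308 = 14.31 mg/L.
Initial deficit D₀ = C_s − DO₀ = 10.5 − 8.033 = 2.467 mg/L.
t_c = (1/0.4820) ln[(0.807/0.325)(1 − 2.467×0.4820/(0.325×14.31))] = 2.075 × ln(1.848) = 1.274 d.
D_c = (0.325/0.807) × 14.31 × e^(−0.325×1.274) = 0.4027 × 14.31 × 0.6609 = 3.809 mg/L.
Minimum DO = 10.5 − 3.809 = 6.691 mg/L.

t_c ≈ 1.27 d; minimum DO ≈ 6.69 mg/L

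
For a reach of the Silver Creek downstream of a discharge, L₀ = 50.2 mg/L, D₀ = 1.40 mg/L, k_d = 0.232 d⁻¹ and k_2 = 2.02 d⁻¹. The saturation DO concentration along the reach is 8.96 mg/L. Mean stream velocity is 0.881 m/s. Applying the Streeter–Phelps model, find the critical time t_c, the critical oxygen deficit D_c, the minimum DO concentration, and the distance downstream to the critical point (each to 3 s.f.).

t_c ≈ 1.08 d; D_c ≈ 4.49 mg/L; min DO ≈ 4.47 mg/L; x_c ≈ 81.8 km

At the critical point dD/dt = 0, so k_d L₀ e^(−k_d t) = k_2 D. Substituting D(t) from the Streeter–Phelps equation and solving for t gives
t_c = ln[(k_2/k_d)(1 − D₀(k_2−k_d)/(k_d L₀))] / (k_2−k_d).
Here k_2−k_d = 1.788 d⁻¹ and 1 − D₀(k_2−k_d)/(k_d L₀) = 1 − 1.40×1.788/(0.232×50.2) = 0.7851, so
t_c = ln(8.707 × 0.7851) / 1.788 = 1.922 / 1.788 = 1.075 d.
L(t_c) = L₀ e^(−k_d t_c) = 50.2 × 0.7793 = 39.12 mg/L, and at the critical point k_2 D_c = k_d L, so D_c = (0.232/2.02) × 39.12 = 4.493 mg/L.
Minimum DO = C_s − D_c = 8.96 − 4.493 = 4.467 mg/L.
x_c = v t_c = 0.881 m/s × 1.075 d × 86400 s/d = 81830 m ≈ 81.8 km.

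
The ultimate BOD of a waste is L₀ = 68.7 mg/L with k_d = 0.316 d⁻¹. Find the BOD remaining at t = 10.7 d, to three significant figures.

L_t = L₀ e^(−k_d t) = 68.7 × e^(−0.316×10.7) = 68.7 × 0.03401 = 2.336 mg/L.

L ≈ 2.34 mg/L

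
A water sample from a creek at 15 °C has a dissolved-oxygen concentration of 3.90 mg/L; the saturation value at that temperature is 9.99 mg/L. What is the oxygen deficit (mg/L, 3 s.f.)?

D = C_s − C = 9.99 − 3.90 = 6.09 mg/L.

D ≈ 6.09 mg/L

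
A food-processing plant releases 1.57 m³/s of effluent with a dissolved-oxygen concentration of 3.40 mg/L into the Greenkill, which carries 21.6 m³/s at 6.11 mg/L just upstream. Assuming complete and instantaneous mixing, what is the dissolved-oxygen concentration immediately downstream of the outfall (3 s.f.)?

5.93 mg/L

Flow-weighted mixing: C = (Q_r C_r + Q_w C_w)/(Q_r + Q_w)
= (21.6×6.11 + 1.57×3.40)/(21.6 + 1.57) = 137.3/23.17 = 5.926 mg/L.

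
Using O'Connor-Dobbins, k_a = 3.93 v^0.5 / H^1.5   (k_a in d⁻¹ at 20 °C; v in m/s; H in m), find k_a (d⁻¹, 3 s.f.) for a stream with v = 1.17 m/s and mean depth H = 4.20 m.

k_a = 3.93 × 1.17^0.5 / 4.20^1.5 = 3.93 × 1.082 / 8.607 = 0.4939 d⁻¹.

k_a ≈ 0.494 d⁻¹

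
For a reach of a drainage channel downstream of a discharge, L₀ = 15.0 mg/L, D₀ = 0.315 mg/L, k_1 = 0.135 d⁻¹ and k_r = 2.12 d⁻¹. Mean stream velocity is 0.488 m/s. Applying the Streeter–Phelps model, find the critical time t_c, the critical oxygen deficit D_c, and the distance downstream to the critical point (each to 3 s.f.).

t_c ≈ 1.20 d; D_c ≈ 0.812 mg/L; x_c ≈ 50.7 km

At the critical point dD/dt = 0, so k_1 L₀ e^(−k_1 t) = k_r D. Substituting D(t) from the Streeter–Phelps equation and solving for t gives
t_c = ln[(k_r/k_1)(1 − D₀(k_r−k_1)/(k_1 L₀))] / (k_r−k_1).
Here k_r−k_1 = 1.985 d⁻¹ and 1 − D₀(k_r−k_1)/(k_1 L₀) = 1 − 0.315×1.985/(0.135×15.0) = 0.6912, so
t_c = ln(15.70 × 0.6912) / 1.985 = 2.385 / 1.985 = 1.201 d.
D_c = (k_1/k_r) L₀ e^(−k_1 t_c) = (0.135/2.12) × 15.0 × e^(−0.135×1.201) = 0.06368 × 15.0 × 0.8503 = 0.8122 mg/L.
x_c = v t_c = 0.488 m/s × 1.201 d × 86400 s/d = 50650 m ≈ 50.7 km.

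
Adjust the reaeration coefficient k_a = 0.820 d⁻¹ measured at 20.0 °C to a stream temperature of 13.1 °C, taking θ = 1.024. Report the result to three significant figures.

k_a ≈ 0.696 d⁻¹

k_a(T₂) = k_a(T₁) · θ^(T₂−T₁) = 0.820 × 1.024^(13.1−20.0)
= 0.820 × 1.024^-6.90 = 0.820 × 0.8490 = 0.6962 d⁻¹.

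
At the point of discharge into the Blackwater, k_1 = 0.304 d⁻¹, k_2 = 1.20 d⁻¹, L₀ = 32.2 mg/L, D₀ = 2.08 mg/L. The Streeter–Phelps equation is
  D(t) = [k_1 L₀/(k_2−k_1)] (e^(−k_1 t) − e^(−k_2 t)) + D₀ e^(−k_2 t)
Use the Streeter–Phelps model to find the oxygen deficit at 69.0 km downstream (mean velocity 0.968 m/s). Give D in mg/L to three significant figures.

D ≈ 5.22 mg/L

Travel time t = x/v = 69.0 km / (0.968 m/s) = 69000 m / 0.968 m/s = 71280 s = 0.8250 d.
k_1 L₀/(k_2−k_1) = 0.304×32.2/(1.20−0.304) = 9.789/0.8960 = 10.93 mg/L.
e^(−k_1 t) = e^(−0.304×0.8250) = 0.7782; e^(−k_2 t) = e^(−1.20×0.8250) = 0.3716.
D = 10.93 × (0.7782 − 0.3716) + 2.08 × 0.3716 = 4.442 + 0.7729 = 5.215 mg/L.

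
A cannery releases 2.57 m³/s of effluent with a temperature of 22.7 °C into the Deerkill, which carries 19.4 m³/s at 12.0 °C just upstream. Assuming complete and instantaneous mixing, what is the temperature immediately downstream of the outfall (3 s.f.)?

Flow-weighted mixing: C = (Q_r C_r + Q_w C_w)/(Q_r + Q_w)
= (19.4×12.0 + 2.57×22.7)/(19.4 + 2.57) = 291.1/21.97 = 13.25 °C.

13.3 °C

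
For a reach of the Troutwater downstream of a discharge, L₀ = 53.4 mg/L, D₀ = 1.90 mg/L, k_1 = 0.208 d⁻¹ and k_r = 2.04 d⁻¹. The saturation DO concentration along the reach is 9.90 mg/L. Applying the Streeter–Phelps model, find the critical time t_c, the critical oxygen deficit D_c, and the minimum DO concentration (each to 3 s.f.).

t_c ≈ 1.04 d; D_c ≈ 4.38 mg/L; min DO ≈ 5.52 mg/L

At the critical point dD/dt = 0, so k_1 L₀ e^(−k_1 t) = k_r D. Substituting D(t) from the Streeter–Phelps equation and solving for t gives
t_c = ln[(k_r/k_1)(1 − D₀(k_r−k_1)/(k_1 L₀))] / (k_r−k_1).
Here k_r−k_1 = 1.832 d⁻¹ and 1 − D₀(k_r−k_1)/(k_1 L₀) = 1 − 1.90×1.832/(0.208×53.4) = 0.6866, so
t_c = ln(9.808 × 0.6866) / 1.832 = 1.907 / 1.832 = 1.041 d.
D_c = (k_1/k_r) L₀ e^(−k_1 t_c) = (0.208/2.04) × 53.4 × e^(−0.208×1.041) = 0.1020 × 53.4 × 0.8053 = 4.385 mg/L.
Minimum DO = C_s − D_c = 9.90 − 4.385 = 5.515 mg/L.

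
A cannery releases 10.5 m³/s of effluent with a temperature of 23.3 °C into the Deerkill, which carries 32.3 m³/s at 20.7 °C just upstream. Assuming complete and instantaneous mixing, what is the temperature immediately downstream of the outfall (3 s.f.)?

21.3 °C

Flow-weighted mixing: C = (Q_r C_r + Q_w C_w)/(Q_r + Q_w)
= (32.3×20.7 + 10.5×23.3)/(32.3 + 10.5) = 913.3/42.80 = 21.34 °C.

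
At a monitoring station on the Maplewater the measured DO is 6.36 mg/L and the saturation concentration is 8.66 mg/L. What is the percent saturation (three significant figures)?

73.4 % saturation

% saturation = C/C_s × 100 = 6.36/8.66 × 100 = 73.4 %.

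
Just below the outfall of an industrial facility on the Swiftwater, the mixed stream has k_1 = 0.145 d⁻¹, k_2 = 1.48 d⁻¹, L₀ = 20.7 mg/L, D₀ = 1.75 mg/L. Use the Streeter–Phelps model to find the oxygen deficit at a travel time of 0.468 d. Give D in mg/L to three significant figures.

D ≈ 1.85 mg/L

k_1 L₀/(k_2−k_1) = 0.145×20.7/(1.48−0.145) = 3.001/1.335 = 2.248 mg/L.
e^(−k_1 t) = e^(−0.145×0.4680) = 0.9344; e^(−k_2 t) = e^(−1.48×0.4680) = 0.5003.
D = 2.248 × (0.9344 − 0.5003) + 1.75 × 0.5003 = 0.9761 + 0.8754 = 1.852 mg/L.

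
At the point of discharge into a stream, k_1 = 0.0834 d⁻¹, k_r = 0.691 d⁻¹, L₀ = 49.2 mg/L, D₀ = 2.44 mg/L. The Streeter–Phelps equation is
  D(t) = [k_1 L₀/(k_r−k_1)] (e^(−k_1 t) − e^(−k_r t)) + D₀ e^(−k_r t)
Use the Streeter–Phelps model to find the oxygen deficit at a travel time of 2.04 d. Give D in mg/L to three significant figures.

k_1 L₀/(k_r−k_1) = 0.0834×49.2/(0.691−0.0834) = 4.103/0.6076 = 6.753 mg/L.
e^(−k_1 t) = e^(−0.0834×2.040) = 0.8436; e^(−k_r t) = e^(−0.691×2.040) = 0.2442.
D = 6.753 × (0.8436 − 0.2442) + 2.44 × 0.2442 = 4.047 + 0.5959 = 4.643 mg/L.

D ≈ 4.64 mg/L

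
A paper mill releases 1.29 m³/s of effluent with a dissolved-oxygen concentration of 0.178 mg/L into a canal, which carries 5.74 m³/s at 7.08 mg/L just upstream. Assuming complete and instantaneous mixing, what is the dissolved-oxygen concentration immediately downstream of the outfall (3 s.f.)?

5.81 mg/L

Flow-weighted mixing: C = (Q_r C_r + Q_w C_w)/(Q_r + Q_w)
= (5.74×7.08 + 1.29×0.178)/(5.74 + 1.29) = 40.87/7.030 = 5.813 mg/L.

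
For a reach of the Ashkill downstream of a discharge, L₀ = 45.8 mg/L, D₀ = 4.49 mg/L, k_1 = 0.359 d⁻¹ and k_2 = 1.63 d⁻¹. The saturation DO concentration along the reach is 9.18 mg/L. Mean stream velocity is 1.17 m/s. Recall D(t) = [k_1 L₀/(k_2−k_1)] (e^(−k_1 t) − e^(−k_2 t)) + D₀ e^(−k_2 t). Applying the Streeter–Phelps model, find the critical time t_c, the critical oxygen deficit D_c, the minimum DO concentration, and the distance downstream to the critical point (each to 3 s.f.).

t_c = [1/(k_2−k_1)] ln[(k_2/k_1)(1 − D₀(k_2−k_1)/(k_1 L₀))]
= [1/(1.63−0.359)] ln[(1.63/0.359)(1 − 4.49×1.271/(0.359×45.8))]
= (1/1.271) ln[4.540 × 0.6529] = 0.7868 × ln(2.965) = 0.7868 × 1.087 = 0.8550 d.
D_c = (k_1/k_2) L₀ e^(−k_1 t_c) = (0.359/1.63) × 45.8 × e^(−0.359×0.8550) = 0.2202 × 45.8 × 0.7357 = 7.421 mg/L.
Minimum DO = C_s − D_c = 9.18 − 7.421 = 1.759 mg/L.
x_c = v t_c = 1.17 m/s × 0.8550 d × 86400 s/d = 86430 m ≈ 86.4 km.

t_c ≈ 0.855 d; D_c ≈ 7.42 mg/L; min DO ≈ 1.76 mg/L; x_c ≈ 86.4 km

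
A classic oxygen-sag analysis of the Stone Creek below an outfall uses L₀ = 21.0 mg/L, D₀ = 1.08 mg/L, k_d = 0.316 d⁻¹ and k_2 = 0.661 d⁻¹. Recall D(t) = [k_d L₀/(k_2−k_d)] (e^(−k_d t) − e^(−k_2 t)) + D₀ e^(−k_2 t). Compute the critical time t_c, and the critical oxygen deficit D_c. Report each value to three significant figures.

t_c ≈ 1.97 d; D_c ≈ 5.38 mg/L

With k_2/k_d = 2.092 and 1 − D₀(k_2−k_d)/(k_d L₀) = 0.9439,
t_c = ln(2.092 × 0.9439) / (0.661 − 0.316) = ln(1.974) / 0.3450 = 0.6802/0.3450 = 1.972 d.
L(t_c) = L₀ e^(−k_d t_c) = 21.0 × 0.5363 = 11.26 mg/L, and at the critical point k_2 D_c = k_d L, so D_c = (0.316/0.661) × 11.26 = 5.384 mg/L.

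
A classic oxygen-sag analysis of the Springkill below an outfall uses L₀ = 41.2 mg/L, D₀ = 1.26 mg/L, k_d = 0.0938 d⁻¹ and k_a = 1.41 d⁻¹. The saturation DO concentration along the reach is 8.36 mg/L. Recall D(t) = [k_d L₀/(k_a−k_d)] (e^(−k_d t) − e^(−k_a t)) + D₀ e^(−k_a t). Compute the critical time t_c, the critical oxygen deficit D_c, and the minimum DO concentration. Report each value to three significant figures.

t_c ≈ 1.63 d; D_c ≈ 2.35 mg/L; min DO ≈ 6.01 mg/L

With k_a/k_d = 15.03 and 1 − D₀(k_a−k_d)/(k_d L₀) = 0.5709,
t_c = ln(15.03 × 0.5709) / (1.41 − 0.0938) = ln(8.581) / 1.316 = 2.150/1.316 = 1.633 d.
L(t_c) = L₀ e^(−k_d t_c) = 41.2 × 0.8580 = 35.35 mg/L, and at the critical point k_a D_c = k_d L, so D_c = (0.0938/1.41) × 35.35 = 2.352 mg/L.
Minimum DO = C_s − D_c = 8.36 − 2.352 = 6.008 mg/L.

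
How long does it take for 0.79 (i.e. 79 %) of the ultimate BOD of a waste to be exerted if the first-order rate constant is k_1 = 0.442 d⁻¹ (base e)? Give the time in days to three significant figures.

t ≈ 3.53 d

y/L₀ = 1 − e^(−k_1 t) = 0.79 ⇒ e^(−k_1 t) = 0.210
t = −ln(0.210) / 0.442 = 1.561 / 0.442 = 3.531 d.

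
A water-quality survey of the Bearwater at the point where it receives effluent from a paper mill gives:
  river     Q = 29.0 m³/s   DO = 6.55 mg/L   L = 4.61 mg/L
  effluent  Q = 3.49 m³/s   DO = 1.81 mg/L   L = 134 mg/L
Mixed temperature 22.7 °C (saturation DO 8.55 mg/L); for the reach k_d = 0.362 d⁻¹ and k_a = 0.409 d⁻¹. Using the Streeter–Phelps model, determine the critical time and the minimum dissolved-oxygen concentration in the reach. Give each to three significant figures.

t_c ≈ 2.22 d; minimum DO ≈ 1.21 mg/L

Mixed DO = (29.0×6.55 + 3.49×1.81)/(29.0+3.49) = 196.3/32.49 = 6.041 mg/L.
Mixed L₀ = (29.0×4.61 + 3.49×134)/(32.49) = 601.4/32.49 = 18.51 mg/L.
Initial deficit D₀ = C_s − DO₀ = 8.55 − 6.041 = 2.509 mg/L.
t_c = (1/0.04700) ln[(0.409/0.362)(1 − 2.509×0.04700/(0.362×18.51))] = 21.28 × ln(1.110) = 2.219 d.
D_c = (0.362/0.409) × 18.51 × e^(−0.362×2.219) = 0.8851 × 18.51 × 0.4478 = 7.336 mg/L.
Minimum DO = 8.55 − 7.336 = 1.214 mg/L.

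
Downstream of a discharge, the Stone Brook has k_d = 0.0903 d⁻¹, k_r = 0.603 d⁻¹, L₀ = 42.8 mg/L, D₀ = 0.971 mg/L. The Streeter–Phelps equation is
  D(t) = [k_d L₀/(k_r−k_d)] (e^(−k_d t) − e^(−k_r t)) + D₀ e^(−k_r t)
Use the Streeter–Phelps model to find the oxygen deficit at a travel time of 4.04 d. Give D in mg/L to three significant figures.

D ≈ 4.66 mg/L

k_d L₀/(k_r−k_d) = 0.0903×42.8/(0.603−0.0903) = 3.865/0.5127 = 7.538 mg/L.
e^(−k_d t) = e^(−0.0903×4.040) = 0.6943; e^(−k_r t) = e^(−0.603×4.040) = 0.08750.
D = 7.538 × (0.6943 − 0.08750) + 0.971 × 0.08750 = 4.574 + 0.08496 = 4.659 mg/L.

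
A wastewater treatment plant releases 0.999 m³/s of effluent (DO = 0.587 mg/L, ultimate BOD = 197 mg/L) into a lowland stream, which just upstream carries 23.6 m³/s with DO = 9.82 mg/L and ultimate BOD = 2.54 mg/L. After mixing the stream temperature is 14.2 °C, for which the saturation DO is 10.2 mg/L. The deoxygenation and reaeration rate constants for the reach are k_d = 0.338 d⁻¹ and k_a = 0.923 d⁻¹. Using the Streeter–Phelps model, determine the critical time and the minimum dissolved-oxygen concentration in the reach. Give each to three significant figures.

t_c ≈ 1.49 d; minimum DO ≈ 7.89 mg/L

Mixed DO = (23.6×9.82 + 0.999×0.587)/(23.6+0.999) = 232.3/24.60 = 9.445 mg/L.
Mixed L₀ = (23.6×2.54 + 0.999×197)/(24.60) = 256.7/24.60 = 10.44 mg/L.
Initial deficit D₀ = C_s − DO₀ = 10.2 − 9.445 = 0.7550 mg/L.
t_c = (1/0.5850) ln[(0.923/0.338)(1 − 0.7550×0.5850/(0.338×10.44))] = 1.709 × ln(2.389) = 1.489 d.
D_c = (0.338/0.923) × 10.44 × e^(−0.338×1.489) = 0.3662 × 10.44 × 0.6046 = 2.311 mg/L.
Minimum DO = 10.2 − 2.311 = 7.889 mg/L.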